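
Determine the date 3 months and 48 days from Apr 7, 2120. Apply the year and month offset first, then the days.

Counting forward 3 months and 48 days from April 7, 2120: first the month/year part, then the days.
month 4 + 3 = 7 → July 2120.
Day 7 is valid in July, giving July 7, 2120.
Now add 48 days from July 7, 2120.
July has 31 days, so 31 − 7 = 24 days remain after July 7, 2120; 48 − 24 = 24 left.
24 days into August 2120 → August 24, 2120.

August 24, 2120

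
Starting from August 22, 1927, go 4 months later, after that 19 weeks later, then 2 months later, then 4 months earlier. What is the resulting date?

March 3, 1928

Adding 4 months from August 22, 1927:
month 8 + 4 = 12 → December 1927.
Day 22 is valid in December, giving December 22, 1927.
Advancing 19 weeks (= 133 days) from December 22, 1927:
December has 31 days, so 31 − 22 = 9 days remain after December 22, 1927; 133 − 9 = 124 left.
January 1928 has 31 days: 124 − 31 = 93 left.
February 1928 has 29 days (1928 is a leap year): 93 − 29 = 64 left.
March 1928 has 31 days: 64 − 31 = 33 left.
April 1928 has 30 days: 33 − 30 = 3 left.
3 days into May 1928 → May 3, 1928.
Counting forward 2 months from May 3, 1928:
month 5 + 2 = 7 → July 1928.
Day 3 is valid in July, giving July 3, 1928.
Going back 4 months from July 3, 1928:
month 7 − 4 = 3 → March 1928.
Day 3 is valid in March, giving March 3, 1928.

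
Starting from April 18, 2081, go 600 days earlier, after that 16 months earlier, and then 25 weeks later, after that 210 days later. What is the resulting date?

Counting back 600 days from April 18, 2081:
Going back 18 days from April 18, 2081 reaches the end of the previous month; 600 − 18 = 582 left.
March 2081 has 31 days: 582 − 31 = 551 left.
February 2081 has 28 days (2081 is not a leap year): 551 − 28 = 523 left.
January 2081 has 31 days: 523 − 31 = 492 left.
December 2080 has 31 days: 492 − 31 = 461 left.
November 2080 has 30 days: 461 − 30 = 431 left.
October 2080 has 31 days: 431 − 31 = 400 left.
September 2080 has 30 days: 400 − 30 = 370 left.
August 2080 has 31 days: 370 − 31 = 339 left.
July 2080 has 31 days: 339 − 31 = 308 left.
June 2080 has 30 days: 308 − 30 = 278 left.
May 2080 has 31 days: 278 − 31 = 247 left.
April 2080 has 30 days: 247 − 30 = 217 left.
March 2080 has 31 days: 217 − 31 = 186 left.
February 2080 has 29 days (2080 is a leap year): 186 − 29 = 157 left.
January 2080 has 31 days: 157 − 31 = 126 left.
December 2079 has 31 days: 126 − 31 = 95 left.
November 2079 has 30 days: 95 − 30 = 65 left.
October 2079 has 31 days: 65 − 31 = 34 left.
September 2079 has 30 days: 34 − 30 = 4 left.
August 2079 has 31 days; 31 − 4 = 27 → August 27, 2079.
Going back 16 months from August 27, 2079:
month 8 − 16 = -8, which is month 4 of year 2078 → April 2078.
Day 27 is valid in April, giving April 27, 2078.
Counting forward 25 weeks (= 175 days) from April 27, 2078:
April has 30 days, so 30 − 27 = 3 days remain after April 27, 2078; 175 − 3 = 172 left.
May 2078 has 31 days: 172 − 31 = 141 left.
June 2078 has 30 days: 141 − 30 = 111 left.
July 2078 has 31 days: 111 − 31 = 80 left.
August 2078 has 31 days: 80 − 31 = 49 left.
September 2078 has 30 days: 49 − 30 = 19 left.
19 days into October 2078 → October 19, 2078.
Adding 210 days from October 19, 2078:
October has 31 days, so 31 − 19 = 12 days remain after October 19, 2078; 210 − 12 = 198 left.
November 2078 has 30 days: 198 − 30 = 168 left.
December 2078 has 31 days: 168 − 31 = 137 left.
January 2079 has 31 days: 137 − 31 = 106 left.
February 2079 has 28 days (2079 is not a leap year): 106 − 28 = 78 left.
March 2079 has 31 days: 78 − 31 = 47 left.
April 2079 has 30 days: 47 − 30 = 17 left.
17 days into May 2079 → May 17, 2079.

May 17, 2079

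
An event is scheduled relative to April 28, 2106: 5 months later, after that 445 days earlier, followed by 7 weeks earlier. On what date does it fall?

May 22, 2105

Counting forward 5 months from April 28, 2106:
month 4 + 5 = 9 → September 2106.
Day 28 is valid in September, giving September 28, 2106.
Counting back 445 days from September 28, 2106:
Going back 28 days from September 28, 2106 reaches the end of the previous month; 445 − 28 = 417 left.
August 2106 has 31 days: 417 − 31 = 386 left.
July 2106 has 31 days: 386 − 31 = 355 left.
June 2106 has 30 days: 355 − 30 = 325 left.
May 2106 has 31 days: 325 − 31 = 294 left.
April 2106 has 30 days: 294 − 30 = 264 left.
March 2106 has 31 days: 264 − 31 = 233 left.
February 2106 has 28 days (2106 is not a leap year): 233 − 28 = 205 left.
January 2106 has 31 days: 205 − 31 = 174 left.
December 2105 has 31 days: 174 − 31 = 143 left.
November 2105 has 30 days: 143 − 30 = 113 left.
October 2105 has 31 days: 113 − 31 = 82 left.
September 2105 has 30 days: 82 − 30 = 52 left.
August 2105 has 31 days: 52 − 31 = 21 left.
July 2105 has 31 days; 31 − 21 = 10 → July 10, 2105.
Going back 7 weeks (= 49 days) from July 10, 2105:
Going back 10 days from July 10, 2105 reaches the end of the previous month; 49 − 10 = 39 left.
June 2105 has 30 days: 39 − 30 = 9 left.
May 2105 has 31 days; 31 − 9 = 22 → May 22, 2105.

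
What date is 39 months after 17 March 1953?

Advancing 39 months from March 17, 1953.
month 3 + 39 = 42, which is month 6 of year 1956 → June 1956.
Day 17 is valid in June, giving June 17, 1956.

June 17, 1956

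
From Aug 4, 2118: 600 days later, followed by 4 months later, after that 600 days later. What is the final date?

Counting forward 600 days from August 4, 2118:
August has 31 days, so 31 − 4 = 27 days remain after August 4, 2118; 600 − 27 = 573 left.
September 2118 has 30 days: 573 − 30 = 543 left.
October 2118 has 31 days: 543 − 31 = 512 left.
November 2118 has 30 days: 512 − 30 = 482 left.
December 2118 has 31 days: 482 − 31 = 451 left.
January 2119 has 31 days: 451 − 31 = 420 left.
February 2119 has 28 days (2119 is not a leap year): 420 − 28 = 392 left.
March 2119 has 31 days: 392 − 31 = 361 left.
April 2119 has 30 days: 361 − 30 = 331 left.
May 2119 has 31 days: 331 − 31 = 300 left.
June 2119 has 30 days: 300 − 30 = 270 left.
July 2119 has 31 days: 270 − 31 = 239 left.
August 2119 has 31 days: 239 − 31 = 208 left.
September 2119 has 30 days: 208 − 30 = 178 left.
October 2119 has 31 days: 178 − 31 = 147 left.
November 2119 has 30 days: 147 − 30 = 117 left.
December 2119 has 31 days: 117 − 31 = 86 left.
January 2120 has 31 days: 86 − 31 = 55 left.
February 2120 has 29 days (2120 is a leap year): 55 − 29 = 26 left.
26 days into March 2120 → March 26, 2120.
Adding 4 months from March 26, 2120:
month 3 + 4 = 7 → July 2120.
Day 26 is valid in July, giving July 26, 2120.
Counting forward 600 days from July 26, 2120:
July has 31 days, so 31 − 26 = 5 days remain after July 26, 2120; 600 − 5 = 595 left.
August 2120 has 31 days: 595 − 31 = 564 left.
September 2120 has 30 days: 564 − 30 = 534 left.
October 2120 has 31 days: 534 − 31 = 503 left.
November 2120 has 30 days: 503 − 30 = 473 left.
December 2120 has 31 days: 473 − 31 = 442 left.
January 2121 has 31 days: 442 − 31 = 411 left.
February 2121 has 28 days (2121 is not a leap year): 411 − 28 = 383 left.
March 2121 has 31 days: 383 − 31 = 352 left.
April 2121 has 30 days: 352 − 30 = 322 left.
May 2121 has 31 days: 322 − 31 = 291 left.
June 2121 has 30 days: 291 − 30 = 261 left.
July 2121 has 31 days: 261 − 31 = 230 left.
August 2121 has 31 days: 230 − 31 = 199 left.
September 2121 has 30 days: 199 − 30 = 169 left.
October 2121 has 31 days: 169 − 31 = 138 left.
November 2121 has 30 days: 138 − 30 = 108 left.
December 2121 has 31 days: 108 − 31 = 77 left.
January 2122 has 31 days: 77 − 31 = 46 left.
February 2122 has 28 days (2122 is not a leap year): 46 − 28 = 18 left.
18 days into March 2122 → March 18, 2122.

March 18, 2122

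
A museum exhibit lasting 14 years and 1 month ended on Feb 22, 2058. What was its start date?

Subtracting 14 years and 1 month from February 22, 2058.
-14 years → 2044; month 2 − 1 = 1 → January 2044.
Day 22 is valid in January, giving January 22, 2044.

January 22, 2044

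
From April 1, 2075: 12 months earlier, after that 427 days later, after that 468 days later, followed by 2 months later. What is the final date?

Subtracting 12 months from April 1, 2075:
month 4 − 12 = -8, which is month 4 of year 2074 → April 2074.
Day 1 is valid in April, giving April 1, 2074.
Counting forward 427 days from April 1, 2074:
April has 30 days, so 30 − 1 = 29 days remain after April 1, 2074; 427 − 29 = 398 left.
May 2074 has 31 days: 398 − 31 = 367 left.
June 2074 has 30 days: 367 − 30 = 337 left.
July 2074 has 31 days: 337 − 31 = 306 left.
August 2074 has 31 days: 306 − 31 = 275 left.
September 2074 has 30 days: 275 − 30 = 245 left.
October 2074 has 31 days: 245 − 31 = 214 left.
November 2074 has 30 days: 214 − 30 = 184 left.
December 2074 has 31 days: 184 − 31 = 153 left.
January 2075 has 31 days: 153 − 31 = 122 left.
February 2075 has 28 days (2075 is not a leap year): 122 − 28 = 94 left.
March 2075 has 31 days: 94 − 31 = 63 left.
April 2075 has 30 days: 63 − 30 = 33 left.
May 2075 has 31 days: 33 − 31 = 2 left.
2 days into June 2075 → June 2, 2075.
Adding 468 days from June 2, 2075:
June has 30 days, so 30 − 2 = 28 days remain after June 2, 2075; 468 − 28 = 440 left.
July 2075 has 31 days: 440 − 31 = 409 left.
August 2075 has 31 days: 409 − 31 = 378 left.
September 2075 has 30 days: 378 − 30 = 348 left.
October 2075 has 31 days: 348 − 31 = 317 left.
November 2075 has 30 days: 317 − 30 = 287 left.
December 2075 has 31 days: 287 − 31 = 256 left.
January 2076 has 31 days: 256 − 31 = 225 left.
February 2076 has 29 days (2076 is a leap year): 225 − 29 = 196 left.
March 2076 has 31 days: 196 − 31 = 165 left.
April 2076 has 30 days: 165 − 30 = 135 left.
May 2076 has 31 days: 135 − 31 = 104 left.
June 2076 has 30 days: 104 − 30 = 74 left.
July 2076 has 31 days: 74 − 31 = 43 left.
August 2076 has 31 days: 43 − 31 = 12 left.
12 days into September 2076 → September 12, 2076.
Advancing 2 months from September 12, 2076:
month 9 + 2 = 11 → November 2076.
Day 12 is valid in November, giving November 12, 2076.

November 12, 2076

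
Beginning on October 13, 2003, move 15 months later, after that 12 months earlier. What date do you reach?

Counting forward 15 months from October 13, 2003:
month 10 + 15 = 25, which is month 1 of year 2005 → January 2005.
Day 13 is valid in January, giving January 13, 2005.
Counting back 12 months from January 13, 2005:
month 1 − 12 = -11, which is month 1 of year 2004 → January 2004.
Day 13 is valid in January, giving January 13, 2004.

January 13, 2004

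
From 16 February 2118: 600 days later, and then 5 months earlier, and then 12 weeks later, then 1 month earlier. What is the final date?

Adding 600 days from February 16, 2118:
February has 28 days, so 28 − 16 = 12 days remain after February 16, 2118; 600 − 12 = 588 left.
March 2118 has 31 days: 588 − 31 = 557 left.
April 2118 has 30 days: 557 − 30 = 527 left.
May 2118 has 31 days: 527 − 31 = 496 left.
June 2118 has 30 days: 496 − 30 = 466 left.
July 2118 has 31 days: 466 − 31 = 435 left.
August 2118 has 31 days: 435 − 31 = 404 left.
September 2118 has 30 days: 404 − 30 = 374 left.
October 2118 has 31 days: 374 − 31 = 343 left.
November 2118 has 30 days: 343 − 30 = 313 left.
December 2118 has 31 days: 313 − 31 = 282 left.
January 2119 has 31 days: 282 − 31 = 251 left.
February 2119 has 28 days (2119 is not a leap year): 251 − 28 = 223 left.
March 2119 has 31 days: 223 − 31 = 192 left.
April 2119 has 30 days: 192 − 30 = 162 left.
May 2119 has 31 days: 162 − 31 = 131 left.
June 2119 has 30 days: 131 − 30 = 101 left.
July 2119 has 31 days: 101 − 31 = 70 left.
August 2119 has 31 days: 70 − 31 = 39 left.
September 2119 has 30 days: 39 − 30 = 9 left.
9 days into October 2119 → October 9, 2119.
Subtracting 5 months from October 9, 2119:
month 10 − 5 = 5 → May 2119.
Day 9 is valid in May, giving May 9, 2119.
Advancing 12 weeks (= 84 days) from May 9, 2119:
May has 31 days, so 31 − 9 = 22 days remain after May 9, 2119; 84 − 22 = 62 left.
June 2119 has 30 days: 62 − 30 = 32 left.
July 2119 has 31 days: 32 − 31 = 1 left.
1 day into August 2119 → August 1, 2119.
Subtracting 1 month from August 1, 2119:
month 8 − 1 = 7 → July 2119.
Day 1 is valid in July, giving July 1, 2119.

July 1, 2119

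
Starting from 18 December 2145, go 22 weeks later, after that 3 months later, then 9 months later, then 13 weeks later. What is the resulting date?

August 20, 2147

Advancing 22 weeks (= 154 days) from December 18, 2145:
December has 31 days, so 31 − 18 = 13 days remain after December 18, 2145; 154 − 13 = 141 left.
January 2146 has 31 days: 141 − 31 = 110 left.
February 2146 has 28 days (2146 is not a leap year): 110 − 28 = 82 left.
March 2146 has 31 days: 82 − 31 = 51 left.
April 2146 has 30 days: 51 − 30 = 21 left.
21 days into May 2146 → May 21, 2146.
Counting forward 3 months from May 21, 2146:
month 5 + 3 = 8 → August 2146.
Day 21 is valid in August, giving August 21, 2146.
Adding 9 months from August 21, 2146:
month 8 + 9 = 17, which is month 5 of year 2147 → May 2147.
Day 21 is valid in May, giving May 21, 2147.
Advancing 13 weeks (= 91 days) from May 21, 2147:
May has 31 days, so 31 − 21 = 10 days remain after May 21, 2147; 91 − 10 = 81 left.
June 2147 has 30 days: 81 − 30 = 51 left.
July 2147 has 31 days: 51 − 31 = 20 left.
20 days into August 2147 → August 20, 2147.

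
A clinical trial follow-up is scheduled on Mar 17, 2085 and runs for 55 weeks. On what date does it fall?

April 6, 2086

Counting forward 55 weeks = 385 days from March 17, 2085.
March has 31 days, so 31 − 17 = 14 days remain after March 17, 2085; 385 − 14 = 371 left.
April 2085 has 30 days: 371 − 30 = 341 left.
May 2085 has 31 days: 341 − 31 = 310 left.
June 2085 has 30 days: 310 − 30 = 280 left.
July 2085 has 31 days: 280 − 31 = 249 left.
August 2085 has 31 days: 249 − 31 = 218 left.
September 2085 has 30 days: 218 − 30 = 188 left.
October 2085 has 31 days: 188 − 31 = 157 left.
November 2085 has 30 days: 157 − 30 = 127 left.
December 2085 has 31 days: 127 − 31 = 96 left.
January 2086 has 31 days: 96 − 31 = 65 left.
February 2086 has 28 days (2086 is not a leap year): 65 − 28 = 37 left.
March 2086 has 31 days: 37 − 31 = 6 left.
6 days into April 2086 → April 6, 2086.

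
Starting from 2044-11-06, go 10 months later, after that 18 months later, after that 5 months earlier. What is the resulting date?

Adding 10 months from November 6, 2044:
month 11 + 10 = 21, which is month 9 of year 2045 → September 2045.
Day 6 is valid in September, giving September 6, 2045.
Adding 18 months from September 6, 2045:
month 9 + 18 = 27, which is month 3 of year 2047 → March 2047.
Day 6 is valid in March, giving March 6, 2047.
Going back 5 months from March 6, 2047:
month 3 − 5 = -2, which is month 10 of year 2046 → October 2046.
Day 6 is valid in October, giving October 6, 2046.

October 6, 2046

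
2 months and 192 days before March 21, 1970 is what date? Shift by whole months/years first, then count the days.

July 13, 1969

Subtracting 2 months and 192 days from March 21, 1970: first the month/year part, then the days.
month 3 − 2 = 1 → January 1970.
Day 21 is valid in January, giving January 21, 1970.
Now subtract 192 days from January 21, 1970.
Going back 21 days from January 21, 1970 reaches the end of the previous month; 192 − 21 = 171 left.
December 1969 has 31 days: 171 − 31 = 140 left.
November 1969 has 30 days: 140 − 30 = 110 left.
October 1969 has 31 days: 110 − 31 = 79 left.
September 1969 has 30 days: 79 − 30 = 49 left.
August 1969 has 31 days: 49 − 31 = 18 left.
July 1969 has 31 days; 31 − 18 = 13 → July 13, 1969.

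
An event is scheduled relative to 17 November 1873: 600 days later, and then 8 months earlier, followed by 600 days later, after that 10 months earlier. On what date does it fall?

Adding 600 days from November 17, 1873:
November has 30 days, so 30 − 17 = 13 days remain after November 17, 1873; 600 − 13 = 587 left.
December 1873 has 31 days: 587 − 31 = 556 left.
January 1874 has 31 days: 556 − 31 = 525 left.
February 1874 has 28 days (1874 is not a leap year): 525 − 28 = 497 left.
March 1874 has 31 days: 497 − 31 = 466 left.
April 1874 has 30 days: 466 − 30 = 436 left.
May 1874 has 31 days: 436 − 31 = 405 left.
June 1874 has 30 days: 405 − 30 = 375 left.
July 1874 has 31 days: 375 − 31 = 344 left.
August 1874 has 31 days: 344 − 31 = 313 left.
September 1874 has 30 days: 313 − 30 = 283 left.
October 1874 has 31 days: 283 − 31 = 252 left.
November 1874 has 30 days: 252 − 30 = 222 left.
December 1874 has 31 days: 222 − 31 = 191 left.
January 1875 has 31 days: 191 − 31 = 160 left.
February 1875 has 28 days (1875 is not a leap year): 160 − 28 = 132 left.
March 1875 has 31 days: 132 − 31 = 101 left.
April 1875 has 30 days: 101 − 30 = 71 left.
May 1875 has 31 days: 71 − 31 = 40 left.
June 1875 has 30 days: 40 − 30 = 10 left.
10 days into July 1875 → July 10, 1875.
Going back 8 months from July 10, 1875:
month 7 − 8 = -1, which is month 11 of year 1874 → November 1874.
Day 10 is valid in November, giving November 10, 1874.
Adding 600 days from November 10, 1874:
November has 30 days, so 30 − 10 = 20 days remain after November 10, 1874; 600 − 20 = 580 left.
December 1874 has 31 days: 580 − 31 = 549 left.
January 1875 has 31 days: 549 − 31 = 518 left.
February 1875 has 28 days (1875 is not a leap year): 518 − 28 = 490 left.
March 1875 has 31 days: 490 − 31 = 459 left.
April 1875 has 30 days: 459 − 30 = 429 left.
May 1875 has 31 days: 429 − 31 = 398 left.
June 1875 has 30 days: 398 − 30 = 368 left.
July 1875 has 31 days: 368 − 31 = 337 left.
August 1875 has 31 days: 337 − 31 = 306 left.
September 1875 has 30 days: 306 − 30 = 276 left.
October 1875 has 31 days: 276 − 31 = 245 left.
November 1875 has 30 days: 245 − 30 = 215 left.
December 1875 has 31 days: 215 − 31 = 184 left.
January 1876 has 31 days: 184 − 31 = 153 left.
February 1876 has 29 days (1876 is a leap year): 153 − 29 = 124 left.
March 1876 has 31 days: 124 − 31 = 93 left.
April 1876 has 30 days: 93 − 30 = 63 left.
May 1876 has 31 days: 63 − 31 = 32 left.
June 1876 has 30 days: 32 − 30 = 2 left.
2 days into July 1876 → July 2, 1876.
Counting back 10 months from July 2, 1876:
month 7 − 10 = -3, which is month 9 of year 1875 → September 1875.
Day 2 is valid in September, giving September 2, 1875.

September 2, 1875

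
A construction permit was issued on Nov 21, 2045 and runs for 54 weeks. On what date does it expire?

December 4, 2046

Counting forward 54 weeks = 378 days from November 21, 2045.
November has 30 days, so 30 − 21 = 9 days remain after November 21, 2045; 378 − 9 = 369 left.
December 2045 has 31 days: 369 − 31 = 338 left.
January 2046 has 31 days: 338 − 31 = 307 left.
February 2046 has 28 days (2046 is not a leap year): 307 − 28 = 279 left.
March 2046 has 31 days: 279 − 31 = 248 left.
April 2046 has 30 days: 248 − 30 = 218 left.
May 2046 has 31 days: 218 − 31 = 187 left.
June 2046 has 30 days: 187 − 30 = 157 left.
July 2046 has 31 days: 157 − 31 = 126 left.
August 2046 has 31 days: 126 − 31 = 95 left.
September 2046 has 30 days: 95 − 30 = 65 left.
October 2046 has 31 days: 65 − 31 = 34 left.
November 2046 has 30 days: 34 − 30 = 4 left.
4 days into December 2046 → December 4, 2046.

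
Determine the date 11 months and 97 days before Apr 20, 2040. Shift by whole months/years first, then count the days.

Counting back 11 months and 97 days from April 20, 2040: first the month/year part, then the days.
month 4 − 11 = -7, which is month 5 of year 2039 → May 2039.
Day 20 is valid in May, giving May 20, 2039.
Now subtract 97 days from May 20, 2039.
Going back 20 days from May 20, 2039 reaches the end of the previous month; 97 − 20 = 77 left.
April 2039 has 30 days: 77 − 30 = 47 left.
March 2039 has 31 days: 47 − 31 = 16 left.
February 2039 has 28 days; 28 − 16 = 12 → February 12, 2039.

February 12, 2039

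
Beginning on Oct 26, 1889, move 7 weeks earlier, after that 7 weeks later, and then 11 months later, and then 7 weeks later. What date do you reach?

November 14, 1890

Subtracting 7 weeks (= 49 days) from October 26, 1889:
Going back 26 days from October 26, 1889 reaches the end of the previous month; 49 − 26 = 23 left.
September 1889 has 30 days; 30 − 23 = 7 → September 7, 1889.
Adding 7 weeks (= 49 days) from September 7, 1889:
September has 30 days, so 30 − 7 = 23 days remain after September 7, 1889; 49 − 23 = 26 left.
26 days into October 1889 → October 26, 1889.
Advancing 11 months from October 26, 1889:
month 10 + 11 = 21, which is month 9 of year 1890 → September 1890.
Day 26 is valid in September, giving September 26, 1890.
Advancing 7 weeks (= 49 days) from September 26, 1890:
September has 30 days, so 30 − 26 = 4 days remain after September 26, 1890; 49 − 4 = 45 left.
October 1890 has 31 days: 45 − 31 = 14 left.
14 days into November 1890 → November 14, 1890.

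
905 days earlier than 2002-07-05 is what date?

January 12, 2000

Going back 905 days from July 5, 2002.
Going back 5 days from July 5, 2002 reaches the end of the previous month; 905 − 5 = 900 left.
June 2002 has 30 days: 900 − 30 = 870 left.
May 2002 has 31 days: 870 − 31 = 839 left.
April 2002 has 30 days: 839 − 30 = 809 left.
March 2002 has 31 days: 809 − 31 = 778 left.
February 2002 has 28 days (2002 is not a leap year): 778 − 28 = 750 left.
January 2002 has 31 days: 750 − 31 = 719 left.
December 2001 has 31 days: 719 − 31 = 688 left.
November 2001 has 30 days: 688 − 30 = 658 left.
October 2001 has 31 days: 658 − 31 = 627 left.
September 2001 has 30 days: 627 − 30 = 597 left.
August 2001 has 31 days: 597 − 31 = 566 left.
July 2001 has 31 days: 566 − 31 = 535 left.
June 2001 has 30 days: 535 − 30 = 505 left.
May 2001 has 31 days: 505 − 31 = 474 left.
April 2001 has 30 days: 474 − 30 = 444 left.
March 2001 has 31 days: 444 − 31 = 413 left.
February 2001 has 28 days (2001 is not a leap year): 413 − 28 = 385 left.
January 2001 has 31 days: 385 − 31 = 354 left.
December 2000 has 31 days: 354 − 31 = 323 left.
November 2000 has 30 days: 323 − 30 = 293 left.
October 2000 has 31 days: 293 − 31 = 262 left.
September 2000 has 30 days: 262 − 30 = 232 left.
August 2000 has 31 days: 232 − 31 = 201 left.
July 2000 has 31 days: 201 − 31 = 170 left.
June 2000 has 30 days: 170 − 30 = 140 left.
May 2000 has 31 days: 140 − 31 = 109 left.
April 2000 has 30 days: 109 − 30 = 79 left.
March 2000 has 31 days: 79 − 31 = 48 left.
February 2000 has 29 days (2000 is a leap year (divisible by 400)): 48 − 29 = 19 left.
January 2000 has 31 days; 31 − 19 = 12 → January 12, 2000.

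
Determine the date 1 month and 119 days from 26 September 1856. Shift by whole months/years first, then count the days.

February 22, 1857

Counting forward 1 month and 119 days from September 26, 1856: first the month/year part, then the days.
month 9 + 1 = 10 → October 1856.
Day 26 is valid in October, giving October 26, 1856.
Now add 119 days from October 26, 1856.
October has 31 days, so 31 − 26 = 5 days remain after October 26, 1856; 119 − 5 = 114 left.
November 1856 has 30 days: 114 − 30 = 84 left.
December 1856 has 31 days: 84 − 31 = 53 left.
January 1857 has 31 days: 53 − 31 = 22 left.
22 days into February 1857 → February 22, 1857.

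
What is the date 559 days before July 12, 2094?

Subtracting 559 days from July 12, 2094.
Going back 12 days from July 12, 2094 reaches the end of the previous month; 559 − 12 = 547 left.
June 2094 has 30 days: 547 − 30 = 517 left.
May 2094 has 31 days: 517 − 31 = 486 left.
April 2094 has 30 days: 486 − 30 = 456 left.
March 2094 has 31 days: 456 − 31 = 425 left.
February 2094 has 28 days (2094 is not a leap year): 425 − 28 = 397 left.
January 2094 has 31 days: 397 − 31 = 366 left.
December 2093 has 31 days: 366 − 31 = 335 left.
November 2093 has 30 days: 335 − 30 = 305 left.
October 2093 has 31 days: 305 − 31 = 274 left.
September 2093 has 30 days: 274 − 30 = 244 left.
August 2093 has 31 days: 244 − 31 = 213 left.
July 2093 has 31 days: 213 − 31 = 182 left.
June 2093 has 30 days: 182 − 30 = 152 left.
May 2093 has 31 days: 152 − 31 = 121 left.
April 2093 has 30 days: 121 − 30 = 91 left.
March 2093 has 31 days: 91 − 31 = 60 left.
February 2093 has 28 days (2093 is not a leap year): 60 − 28 = 32 left.
January 2093 has 31 days: 32 − 31 = 1 left.
December 2092 has 31 days; 31 − 1 = 30 → December 30, 2092.

December 30, 2092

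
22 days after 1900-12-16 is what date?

Advancing 22 days from December 16, 1900.
December has 31 days, so 31 − 16 = 15 days remain after December 16, 1900; 22 − 15 = 7 left.
7 days into January 1901 → January 7, 1901.

January 7, 1901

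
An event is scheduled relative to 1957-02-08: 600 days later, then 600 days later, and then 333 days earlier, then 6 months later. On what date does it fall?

December 25, 1959

Counting forward 600 days from February 8, 1957:
February has 28 days, so 28 − 8 = 20 days remain after February 8, 1957; 600 − 20 = 580 left.
March 1957 has 31 days: 580 − 31 = 549 left.
April 1957 has 30 days: 549 − 30 = 519 left.
May 1957 has 31 days: 519 − 31 = 488 left.
June 1957 has 30 days: 488 − 30 = 458 left.
July 1957 has 31 days: 458 − 31 = 427 left.
August 1957 has 31 days: 427 − 31 = 396 left.
September 1957 has 30 days: 396 − 30 = 366 left.
October 1957 has 31 days: 366 − 31 = 335 left.
November 1957 has 30 days: 335 − 30 = 305 left.
December 1957 has 31 days: 305 − 31 = 274 left.
January 1958 has 31 days: 274 − 31 = 243 left.
February 1958 has 28 days (1958 is not a leap year): 243 − 28 = 215 left.
March 1958 has 31 days: 215 − 31 = 184 left.
April 1958 has 30 days: 184 − 30 = 154 left.
May 1958 has 31 days: 154 − 31 = 123 left.
June 1958 has 30 days: 123 − 30 = 93 left.
July 1958 has 31 days: 93 − 31 = 62 left.
August 1958 has 31 days: 62 − 31 = 31 left.
September 1958 has 30 days: 31 − 30 = 1 left.
1 day into October 1958 → October 1, 1958.
Advancing 600 days from October 1, 1958:
October has 31 days, so 31 − 1 = 30 days remain after October 1, 1958; 600 − 30 = 570 left.
November 1958 has 30 days: 570 − 30 = 540 left.
December 1958 has 31 days: 540 − 31 = 509 left.
January 1959 has 31 days: 509 − 31 = 478 left.
February 1959 has 28 days (1959 is not a leap year): 478 − 28 = 450 left.
March 1959 has 31 days: 450 − 31 = 419 left.
April 1959 has 30 days: 419 − 30 = 389 left.
May 1959 has 31 days: 389 − 31 = 358 left.
June 1959 has 30 days: 358 − 30 = 328 left.
July 1959 has 31 days: 328 − 31 = 297 left.
August 1959 has 31 days: 297 − 31 = 266 left.
September 1959 has 30 days: 266 − 30 = 236 left.
October 1959 has 31 days: 236 − 31 = 205 left.
November 1959 has 30 days: 205 − 30 = 175 left.
December 1959 has 31 days: 175 − 31 = 144 left.
January 1960 has 31 days: 144 − 31 = 113 left.
February 1960 has 29 days (1960 is a leap year): 113 − 29 = 84 left.
March 1960 has 31 days: 84 − 31 = 53 left.
April 1960 has 30 days: 53 − 30 = 23 left.
23 days into May 1960 → May 23, 1960.
Counting back 333 days from May 23, 1960:
Going back 23 days from May 23, 1960 reaches the end of the previous month; 333 − 23 = 310 left.
April 1960 has 30 days: 310 − 30 = 280 left.
March 1960 has 31 days: 280 − 31 = 249 left.
February 1960 has 29 days (1960 is a leap year): 249 − 29 = 220 left.
January 1960 has 31 days: 220 − 31 = 189 left.
December 1959 has 31 days: 189 − 31 = 158 left.
November 1959 has 30 days: 158 − 30 = 128 left.
October 1959 has 31 days: 128 − 31 = 97 left.
September 1959 has 30 days: 97 − 30 = 67 left.
August 1959 has 31 days: 67 − 31 = 36 left.
July 1959 has 31 days: 36 − 31 = 5 left.
June 1959 has 30 days; 30 − 5 = 25 → June 25, 1959.
Counting forward 6 months from June 25, 1959:
month 6 + 6 = 12 → December 1959.
Day 25 is valid in December, giving December 25, 1959.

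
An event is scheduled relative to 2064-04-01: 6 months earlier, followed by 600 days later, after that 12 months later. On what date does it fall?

May 23, 2066

Going back 6 months from April 1, 2064:
month 4 − 6 = -2, which is month 10 of year 2063 → October 2063.
Day 1 is valid in October, giving October 1, 2063.
Adding 600 days from October 1, 2063:
October has 31 days, so 31 − 1 = 30 days remain after October 1, 2063; 600 − 30 = 570 left.
November 2063 has 30 days: 570 − 30 = 540 left.
December 2063 has 31 days: 540 − 31 = 509 left.
January 2064 has 31 days: 509 − 31 = 478 left.
February 2064 has 29 days (2064 is a leap year): 478 − 29 = 449 left.
March 2064 has 31 days: 449 − 31 = 418 left.
April 2064 has 30 days: 418 − 30 = 388 left.
May 2064 has 31 days: 388 − 31 = 357 left.
June 2064 has 30 days: 357 − 30 = 327 left.
July 2064 has 31 days: 327 − 31 = 296 left.
August 2064 has 31 days: 296 − 31 = 265 left.
September 2064 has 30 days: 265 − 30 = 235 left.
October 2064 has 31 days: 235 − 31 = 204 left.
November 2064 has 30 days: 204 − 30 = 174 left.
December 2064 has 31 days: 174 − 31 = 143 left.
January 2065 has 31 days: 143 − 31 = 112 left.
February 2065 has 28 days (2065 is not a leap year): 112 − 28 = 84 left.
March 2065 has 31 days: 84 − 31 = 53 left.
April 2065 has 30 days: 53 − 30 = 23 left.
23 days into May 2065 → May 23, 2065.
Adding 12 months from May 23, 2065:
month 5 + 12 = 17, which is month 5 of year 2066 → May 2066.
Day 23 is valid in May, giving May 23, 2066.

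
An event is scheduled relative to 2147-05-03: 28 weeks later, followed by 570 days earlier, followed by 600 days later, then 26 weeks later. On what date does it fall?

June 14, 2148

Counting forward 28 weeks (= 196 days) from May 3, 2147:
May has 31 days, so 31 − 3 = 28 days remain after May 3, 2147; 196 − 28 = 168 left.
June 2147 has 30 days: 168 − 30 = 138 left.
July 2147 has 31 days: 138 − 31 = 107 left.
August 2147 has 31 days: 107 − 31 = 76 left.
September 2147 has 30 days: 76 − 30 = 46 left.
October 2147 has 31 days: 46 − 31 = 15 left.
15 days into November 2147 → November 15, 2147.
Subtracting 570 days from November 15, 2147:
Going back 15 days from November 15, 2147 reaches the end of the previous month; 570 − 15 = 555 left.
October 2147 has 31 days: 555 − 31 = 524 left.
September 2147 has 30 days: 524 − 30 = 494 left.
August 2147 has 31 days: 494 − 31 = 463 left.
July 2147 has 31 days: 463 − 31 = 432 left.
June 2147 has 30 days: 432 − 30 = 402 left.
May 2147 has 31 days: 402 − 31 = 371 left.
April 2147 has 30 days: 371 − 30 = 341 left.
March 2147 has 31 days: 341 − 31 = 310 left.
February 2147 has 28 days (2147 is not a leap year): 310 − 28 = 282 left.
January 2147 has 31 days: 282 − 31 = 251 left.
December 2146 has 31 days: 251 − 31 = 220 left.
November 2146 has 30 days: 220 − 30 = 190 left.
October 2146 has 31 days: 190 − 31 = 159 left.
September 2146 has 30 days: 159 − 30 = 129 left.
August 2146 has 31 days: 129 − 31 = 98 left.
July 2146 has 31 days: 98 − 31 = 67 left.
June 2146 has 30 days: 67 − 30 = 37 left.
May 2146 has 31 days: 37 − 31 = 6 left.
April 2146 has 30 days; 30 − 6 = 24 → April 24, 2146.
Counting forward 600 days from April 24, 2146:
April has 30 days, so 30 − 24 = 6 days remain after April 24, 2146; 600 − 6 = 594 left.
May 2146 has 31 days: 594 − 31 = 563 left.
June 2146 has 30 days: 563 − 30 = 533 left.
July 2146 has 31 days: 533 − 31 = 502 left.
August 2146 has 31 days: 502 − 31 = 471 left.
September 2146 has 30 days: 471 − 30 = 441 left.
October 2146 has 31 days: 441 − 31 = 410 left.
November 2146 has 30 days: 410 − 30 = 380 left.
December 2146 has 31 days: 380 − 31 = 349 left.
January 2147 has 31 days: 349 − 31 = 318 left.
February 2147 has 28 days (2147 is not a leap year): 318 − 28 = 290 left.
March 2147 has 31 days: 290 − 31 = 259 left.
April 2147 has 30 days: 259 − 30 = 229 left.
May 2147 has 31 days: 229 − 31 = 198 left.
June 2147 has 30 days: 198 − 30 = 168 left.
July 2147 has 31 days: 168 − 31 = 137 left.
August 2147 has 31 days: 137 − 31 = 106 left.
September 2147 has 30 days: 106 − 30 = 76 left.
October 2147 has 31 days: 76 − 31 = 45 left.
November 2147 has 30 days: 45 − 30 = 15 left.
15 days into December 2147 → December 15, 2147.
Adding 26 weeks (= 182 days) from December 15, 2147:
December has 31 days, so 31 − 15 = 16 days remain after December 15, 2147; 182 − 16 = 166 left.
January 2148 has 31 days: 166 − 31 = 135 left.
February 2148 has 29 days (2148 is a leap year): 135 − 29 = 106 left.
March 2148 has 31 days: 106 − 31 = 75 left.
April 2148 has 30 days: 75 − 30 = 45 left.
May 2148 has 31 days: 45 − 31 = 14 left.
14 days into June 2148 → June 14, 2148.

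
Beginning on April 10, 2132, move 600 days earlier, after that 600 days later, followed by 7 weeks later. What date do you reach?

May 29, 2132

Counting back 600 days from April 10, 2132:
Going back 10 days from April 10, 2132 reaches the end of the previous month; 600 − 10 = 590 left.
March 2132 has 31 days: 590 − 31 = 559 left.
February 2132 has 29 days (2132 is a leap year): 559 − 29 = 530 left.
January 2132 has 31 days: 530 − 31 = 499 left.
December 2131 has 31 days: 499 − 31 = 468 left.
November 2131 has 30 days: 468 − 30 = 438 left.
October 2131 has 31 days: 438 − 31 = 407 left.
September 2131 has 30 days: 407 − 30 = 377 left.
August 2131 has 31 days: 377 − 31 = 346 left.
July 2131 has 31 days: 346 − 31 = 315 left.
June 2131 has 30 days: 315 − 30 = 285 left.
May 2131 has 31 days: 285 − 31 = 254 left.
April 2131 has 30 days: 254 − 30 = 224 left.
March 2131 has 31 days: 224 − 31 = 193 left.
February 2131 has 28 days (2131 is not a leap year): 193 − 28 = 165 left.
January 2131 has 31 days: 165 − 31 = 134 left.
December 2130 has 31 days: 134 − 31 = 103 left.
November 2130 has 30 days: 103 − 30 = 73 left.
October 2130 has 31 days: 73 − 31 = 42 left.
September 2130 has 30 days: 42 − 30 = 12 left.
August 2130 has 31 days; 31 − 12 = 19 → August 19, 2130.
Advancing 600 days from August 19, 2130:
August has 31 days, so 31 − 19 = 12 days remain after August 19, 2130; 600 − 12 = 588 left.
September 2130 has 30 days: 588 − 30 = 558 left.
October 2130 has 31 days: 558 − 31 = 527 left.
November 2130 has 30 days: 527 − 30 = 497 left.
December 2130 has 31 days: 497 − 31 = 466 left.
January 2131 has 31 days: 466 − 31 = 435 left.
February 2131 has 28 days (2131 is not a leap year): 435 − 28 = 407 left.
March 2131 has 31 days: 407 − 31 = 376 left.
April 2131 has 30 days: 376 − 30 = 346 left.
May 2131 has 31 days: 346 − 31 = 315 left.
June 2131 has 30 days: 315 − 30 = 285 left.
July 2131 has 31 days: 285 − 31 = 254 left.
August 2131 has 31 days: 254 − 31 = 223 left.
September 2131 has 30 days: 223 − 30 = 193 left.
October 2131 has 31 days: 193 − 31 = 162 left.
November 2131 has 30 days: 162 − 30 = 132 left.
December 2131 has 31 days: 132 − 31 = 101 left.
January 2132 has 31 days: 101 − 31 = 70 left.
February 2132 has 29 days (2132 is a leap year): 70 − 29 = 41 left.
March 2132 has 31 days: 41 − 31 = 10 left.
10 days into April 2132 → April 10, 2132.
Advancing 7 weeks (= 49 days) from April 10, 2132:
April has 30 days, so 30 − 10 = 20 days remain after April 10, 2132; 49 − 20 = 29 left.
29 days into May 2132 → May 29, 2132.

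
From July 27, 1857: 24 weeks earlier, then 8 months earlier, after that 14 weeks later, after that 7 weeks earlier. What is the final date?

July 28, 1856

Subtracting 24 weeks (= 168 days) from July 27, 1857:
Going back 27 days from July 27, 1857 reaches the end of the previous month; 168 − 27 = 141 left.
June 1857 has 30 days: 141 − 30 = 111 left.
May 1857 has 31 days: 111 − 31 = 80 left.
April 1857 has 30 days: 80 − 30 = 50 left.
March 1857 has 31 days: 50 − 31 = 19 left.
February 1857 has 28 days; 28 − 19 = 9 → February 9, 1857.
Counting back 8 months from February 9, 1857:
month 2 − 8 = -6, which is month 6 of year 1856 → June 1856.
Day 9 is valid in June, giving June 9, 1856.
Counting forward 14 weeks (= 98 days) from June 9, 1856:
June has 30 days, so 30 − 9 = 21 days remain after June 9, 1856; 98 − 21 = 77 left.
July 1856 has 31 days: 77 − 31 = 46 left.
August 1856 has 31 days: 46 − 31 = 15 left.
15 days into September 1856 → September 15, 1856.
Counting back 7 weeks (= 49 days) from September 15, 1856:
Going back 15 days from September 15, 1856 reaches the end of the previous month; 49 − 15 = 34 left.
August 1856 has 31 days: 34 − 31 = 3 left.
July 1856 has 31 days; 31 − 3 = 28 → July 28, 1856.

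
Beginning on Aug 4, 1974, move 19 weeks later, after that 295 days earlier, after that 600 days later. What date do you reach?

Advancing 19 weeks (= 133 days) from August 4, 1974:
August has 31 days, so 31 − 4 = 27 days remain after August 4, 1974; 133 − 27 = 106 left.
September 1974 has 30 days: 106 − 30 = 76 left.
October 1974 has 31 days: 76 − 31 = 45 left.
November 1974 has 30 days: 45 − 30 = 15 left.
15 days into December 1974 → December 15, 1974.
Counting back 295 days from December 15, 1974:
Going back 15 days from December 15, 1974 reaches the end of the previous month; 295 − 15 = 280 left.
November 1974 has 30 days: 280 − 30 = 250 left.
October 1974 has 31 days: 250 − 31 = 219 left.
September 1974 has 30 days: 219 − 30 = 189 left.
August 1974 has 31 days: 189 − 31 = 158 left.
July 1974 has 31 days: 158 − 31 = 127 left.
June 1974 has 30 days: 127 − 30 = 97 left.
May 1974 has 31 days: 97 − 31 = 66 left.
April 1974 has 30 days: 66 − 30 = 36 left.
March 1974 has 31 days: 36 − 31 = 5 left.
February 1974 has 28 days; 28 − 5 = 23 → February 23, 1974.
Adding 600 days from February 23, 1974:
February has 28 days, so 28 − 23 = 5 days remain after February 23, 1974; 600 − 5 = 595 left.
March 1974 has 31 days: 595 − 31 = 564 left.
April 1974 has 30 days: 564 − 30 = 534 left.
May 1974 has 31 days: 534 − 31 = 503 left.
June 1974 has 30 days: 503 − 30 = 473 left.
July 1974 has 31 days: 473 − 31 = 442 left.
August 1974 has 31 days: 442 − 31 = 411 left.
September 1974 has 30 days: 411 − 30 = 381 left.
October 1974 has 31 days: 381 − 31 = 350 left.
November 1974 has 30 days: 350 − 30 = 320 left.
December 1974 has 31 days: 320 − 31 = 289 left.
January 1975 has 31 days: 289 − 31 = 258 left.
February 1975 has 28 days (1975 is not a leap year): 258 − 28 = 230 left.
March 1975 has 31 days: 230 − 31 = 199 left.
April 1975 has 30 days: 199 − 30 = 169 left.
May 1975 has 31 days: 169 − 31 = 138 left.
June 1975 has 30 days: 138 − 30 = 108 left.
July 1975 has 31 days: 108 − 31 = 77 left.
August 1975 has 31 days: 77 − 31 = 46 left.
September 1975 has 30 days: 46 − 30 = 16 left.
16 days into October 1975 → October 16, 1975.

October 16, 1975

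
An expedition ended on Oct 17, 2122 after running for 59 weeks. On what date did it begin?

Subtracting 59 weeks = 413 days from October 17, 2122.
Going back 17 days from October 17, 2122 reaches the end of the previous month; 413 − 17 = 396 left.
September 2122 has 30 days: 396 − 30 = 366 left.
August 2122 has 31 days: 366 − 31 = 335 left.
July 2122 has 31 days: 335 − 31 = 304 left.
June 2122 has 30 days: 304 − 30 = 274 left.
May 2122 has 31 days: 274 − 31 = 243 left.
April 2122 has 30 days: 243 − 30 = 213 left.
March 2122 has 31 days: 213 − 31 = 182 left.
February 2122 has 28 days (2122 is not a leap year): 182 − 28 = 154 left.
January 2122 has 31 days: 154 − 31 = 123 left.
December 2121 has 31 days: 123 − 31 = 92 left.
November 2121 has 30 days: 92 − 30 = 62 left.
October 2121 has 31 days: 62 − 31 = 31 left.
September 2121 has 30 days: 31 − 30 = 1 left.
August 2121 has 31 days; 31 − 1 = 30 → August 30, 2121.

August 30, 2121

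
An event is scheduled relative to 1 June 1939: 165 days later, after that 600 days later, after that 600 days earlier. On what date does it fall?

Advancing 165 days from June 1, 1939:
June has 30 days, so 30 − 1 = 29 days remain after June 1, 1939; 165 − 29 = 136 left.
July 1939 has 31 days: 136 − 31 = 105 left.
August 1939 has 31 days: 105 − 31 = 74 left.
September 1939 has 30 days: 74 − 30 = 44 left.
October 1939 has 31 days: 44 − 31 = 13 left.
13 days into November 1939 → November 13, 1939.
Adding 600 days from November 13, 1939:
November has 30 days, so 30 − 13 = 17 days remain after November 13, 1939; 600 − 17 = 583 left.
December 1939 has 31 days: 583 − 31 = 552 left.
January 1940 has 31 days: 552 − 31 = 521 left.
February 1940 has 29 days (1940 is a leap year): 521 − 29 = 492 left.
March 1940 has 31 days: 492 − 31 = 461 left.
April 1940 has 30 days: 461 − 30 = 431 left.
May 1940 has 31 days: 431 − 31 = 400 left.
June 1940 has 30 days: 400 − 30 = 370 left.
July 1940 has 31 days: 370 − 31 = 339 left.
August 1940 has 31 days: 339 − 31 = 308 left.
September 1940 has 30 days: 308 − 30 = 278 left.
October 1940 has 31 days: 278 − 31 = 247 left.
November 1940 has 30 days: 247 − 30 = 217 left.
December 1940 has 31 days: 217 − 31 = 186 left.
January 1941 has 31 days: 186 − 31 = 155 left.
February 1941 has 28 days (1941 is not a leap year): 155 − 28 = 127 left.
March 1941 has 31 days: 127 − 31 = 96 left.
April 1941 has 30 days: 96 − 30 = 66 left.
May 1941 has 31 days: 66 − 31 = 35 left.
June 1941 has 30 days: 35 − 30 = 5 left.
5 days into July 1941 → July 5, 1941.
Subtracting 600 days from July 5, 1941:
Going back 5 days from July 5, 1941 reaches the end of the previous month; 600 − 5 = 595 left.
June 1941 has 30 days: 595 − 30 = 565 left.
May 1941 has 31 days: 565 − 31 = 534 left.
April 1941 has 30 days: 534 − 30 = 504 left.
March 1941 has 31 days: 504 − 31 = 473 left.
February 1941 has 28 days (1941 is not a leap year): 473 − 28 = 445 left.
January 1941 has 31 days: 445 − 31 = 414 left.
December 1940 has 31 days: 414 − 31 = 383 left.
November 1940 has 30 days: 383 − 30 = 353 left.
October 1940 has 31 days: 353 − 31 = 322 left.
September 1940 has 30 days: 322 − 30 = 292 left.
August 1940 has 31 days: 292 − 31 = 261 left.
July 1940 has 31 days: 261 − 31 = 230 left.
June 1940 has 30 days: 230 − 30 = 200 left.
May 1940 has 31 days: 200 − 31 = 169 left.
April 1940 has 30 days: 169 − 30 = 139 left.
March 1940 has 31 days: 139 − 31 = 108 left.
February 1940 has 29 days (1940 is a leap year): 108 − 29 = 79 left.
January 1940 has 31 days: 79 − 31 = 48 left.
December 1939 has 31 days: 48 − 31 = 17 left.
November 1939 has 30 days; 30 − 17 = 13 → November 13, 1939.

November 13, 1939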